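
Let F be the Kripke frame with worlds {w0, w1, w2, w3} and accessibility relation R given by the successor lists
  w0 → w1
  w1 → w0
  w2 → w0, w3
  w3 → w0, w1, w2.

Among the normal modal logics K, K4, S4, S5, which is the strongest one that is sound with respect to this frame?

Transitive (axiom 4): no — w2 R w0 and w0 R w1, but not w2 R w1.
Reflexive (axiom T): no — w0 is not related to itself.
Euclidean (axiom 5): no — w2 R w0 and w2 R w3, but not w0 R w3.
So F validates K; K4 would additionally require R to be transitive. The strongest is K.

K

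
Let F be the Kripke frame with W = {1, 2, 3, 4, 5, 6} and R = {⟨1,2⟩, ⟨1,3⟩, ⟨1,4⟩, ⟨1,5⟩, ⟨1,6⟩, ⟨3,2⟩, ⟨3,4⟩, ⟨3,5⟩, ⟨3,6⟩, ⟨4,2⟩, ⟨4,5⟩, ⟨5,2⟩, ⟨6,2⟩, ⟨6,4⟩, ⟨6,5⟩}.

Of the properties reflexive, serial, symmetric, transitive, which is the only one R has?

transitive

Reflexive: no — 1 is not related to itself.
Serial: no — 2 has no R-successor.
Symmetric: no — 1 R 2 but not 2 R 1.
Transitive: yes — every two-step R-path is closed by a direct edge.
Only transitive holds.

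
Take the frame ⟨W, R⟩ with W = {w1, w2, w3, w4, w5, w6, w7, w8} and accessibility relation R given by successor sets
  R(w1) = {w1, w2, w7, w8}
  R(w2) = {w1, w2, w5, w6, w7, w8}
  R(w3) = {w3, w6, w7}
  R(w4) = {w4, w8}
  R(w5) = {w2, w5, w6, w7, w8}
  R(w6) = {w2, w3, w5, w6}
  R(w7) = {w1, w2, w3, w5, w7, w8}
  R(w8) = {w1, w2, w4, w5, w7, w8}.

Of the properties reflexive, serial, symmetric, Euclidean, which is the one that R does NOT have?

Euclidean

Reflexive: yes — every world is R-related to itself.
Serial: yes — every world has a successor (e.g. w1 R w1).
Symmetric: yes — every pair in R has its reverse in R.
Euclidean: no — w2 R w1 and w2 R w5, but not w1 R w5.
Only Euclidean fails.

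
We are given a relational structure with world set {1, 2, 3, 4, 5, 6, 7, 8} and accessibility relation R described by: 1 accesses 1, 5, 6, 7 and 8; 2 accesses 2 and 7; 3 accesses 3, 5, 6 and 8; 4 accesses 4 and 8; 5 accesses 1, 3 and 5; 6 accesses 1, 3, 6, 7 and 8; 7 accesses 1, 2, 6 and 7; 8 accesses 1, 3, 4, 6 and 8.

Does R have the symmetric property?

Symmetric: yes — every pair in R has its reverse in R.

Yes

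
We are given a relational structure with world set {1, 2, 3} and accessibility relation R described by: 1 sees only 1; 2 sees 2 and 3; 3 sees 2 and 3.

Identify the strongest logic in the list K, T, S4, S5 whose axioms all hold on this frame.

Reflexive (axiom T): yes — every world is R-related to itself.
Transitive (axiom 4): yes — every two-step R-path is closed by a direct edge.
Euclidean (axiom 5): yes — any two successors of a common world are R-related.
So F validates K, T, S4, S5. The strongest is S5.

S5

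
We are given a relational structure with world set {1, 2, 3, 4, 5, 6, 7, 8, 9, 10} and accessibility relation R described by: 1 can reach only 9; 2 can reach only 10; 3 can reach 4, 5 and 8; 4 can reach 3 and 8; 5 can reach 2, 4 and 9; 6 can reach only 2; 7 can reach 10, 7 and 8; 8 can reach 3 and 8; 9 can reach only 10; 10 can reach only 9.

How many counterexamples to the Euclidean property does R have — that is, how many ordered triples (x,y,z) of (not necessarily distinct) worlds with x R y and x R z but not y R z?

27

Enumerating: (1,9,9), (10,9,9), (2,10,10), (3,4,4), (3,4,5), (3,5,5), (3,5,8), (3,8,4), (3,8,5), (4,3,3), (5,2,2), (5,2,4), … and 15 more.
Total: 27.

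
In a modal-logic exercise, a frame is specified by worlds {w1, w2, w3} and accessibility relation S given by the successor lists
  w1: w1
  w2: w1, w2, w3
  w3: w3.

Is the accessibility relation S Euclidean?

No

Euclidean: no — w2 S w1 and w2 S w3, but not w1 S w3.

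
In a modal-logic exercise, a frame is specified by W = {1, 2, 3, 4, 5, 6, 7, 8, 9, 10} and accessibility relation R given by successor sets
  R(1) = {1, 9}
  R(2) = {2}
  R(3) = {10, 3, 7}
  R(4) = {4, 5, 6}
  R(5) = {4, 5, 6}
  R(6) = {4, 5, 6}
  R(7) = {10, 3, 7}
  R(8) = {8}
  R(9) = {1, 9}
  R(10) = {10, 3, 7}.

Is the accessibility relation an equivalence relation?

Reflexive: yes — every world is R-related to itself.
Symmetric: yes — every pair in R has its reverse in R.
Transitive: yes — every two-step R-path is closed by a direct edge.
So R is an equivalence relation.

Yes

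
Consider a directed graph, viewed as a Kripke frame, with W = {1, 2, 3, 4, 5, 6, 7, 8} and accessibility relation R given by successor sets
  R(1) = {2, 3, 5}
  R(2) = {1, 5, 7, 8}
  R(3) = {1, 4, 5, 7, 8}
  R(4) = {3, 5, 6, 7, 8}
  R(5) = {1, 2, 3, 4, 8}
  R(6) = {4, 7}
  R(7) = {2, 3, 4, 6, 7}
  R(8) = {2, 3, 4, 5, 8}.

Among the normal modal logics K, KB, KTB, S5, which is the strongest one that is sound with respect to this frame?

KB

Symmetric (axiom B): yes — every pair in R has its reverse in R.
Reflexive (axiom T): no — 1 is not related to itself.
Euclidean (axiom 5): no — 1 R 2 and 1 R 3, but not 2 R 3.
So F validates K, KB; KTB would additionally require R to be reflexive. The strongest is KB.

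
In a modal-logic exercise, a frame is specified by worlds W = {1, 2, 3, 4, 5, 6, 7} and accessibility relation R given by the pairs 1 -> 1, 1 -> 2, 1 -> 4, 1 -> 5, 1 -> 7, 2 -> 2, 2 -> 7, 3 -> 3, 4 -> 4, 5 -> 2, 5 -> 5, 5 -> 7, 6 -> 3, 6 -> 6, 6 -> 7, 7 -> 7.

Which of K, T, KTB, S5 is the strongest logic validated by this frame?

T

Reflexive (axiom T): yes — every world is R-related to itself.
Symmetric (axiom B): no — 1 R 2 but not 2 R 1.
Euclidean (axiom 5): no — 1 R 2 and 1 R 4, but not 2 R 4.
So F validates K, T; KTB would additionally require R to be symmetric. The strongest is T.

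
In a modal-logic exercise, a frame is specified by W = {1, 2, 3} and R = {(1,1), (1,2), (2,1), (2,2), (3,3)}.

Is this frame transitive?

Yes

Transitive: yes — every two-step R-path is closed by a direct edge.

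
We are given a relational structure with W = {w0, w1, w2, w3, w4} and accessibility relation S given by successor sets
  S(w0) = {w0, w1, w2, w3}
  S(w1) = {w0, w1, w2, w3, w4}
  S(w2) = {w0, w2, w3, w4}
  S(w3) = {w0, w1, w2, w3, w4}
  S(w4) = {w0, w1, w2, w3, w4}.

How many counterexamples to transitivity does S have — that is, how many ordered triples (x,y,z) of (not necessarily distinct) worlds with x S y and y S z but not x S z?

Enumerating: (w0,w1,w4), (w0,w2,w4), (w0,w3,w4), (w2,w0,w1), (w2,w3,w1), (w2,w4,w1).

6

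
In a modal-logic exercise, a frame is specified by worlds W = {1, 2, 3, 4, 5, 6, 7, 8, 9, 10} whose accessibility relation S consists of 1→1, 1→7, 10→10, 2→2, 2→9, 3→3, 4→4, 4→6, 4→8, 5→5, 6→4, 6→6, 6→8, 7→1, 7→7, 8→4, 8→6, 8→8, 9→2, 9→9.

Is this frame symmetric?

Symmetric: yes — every pair in S has its reverse in S.

Yes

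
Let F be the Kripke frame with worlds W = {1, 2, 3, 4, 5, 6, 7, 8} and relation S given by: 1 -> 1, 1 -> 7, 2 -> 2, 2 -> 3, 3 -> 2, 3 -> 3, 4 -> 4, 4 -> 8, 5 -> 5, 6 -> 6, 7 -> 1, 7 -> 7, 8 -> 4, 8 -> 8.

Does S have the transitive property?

Yes

Transitive: yes — every two-step S-path is closed by a direct edge.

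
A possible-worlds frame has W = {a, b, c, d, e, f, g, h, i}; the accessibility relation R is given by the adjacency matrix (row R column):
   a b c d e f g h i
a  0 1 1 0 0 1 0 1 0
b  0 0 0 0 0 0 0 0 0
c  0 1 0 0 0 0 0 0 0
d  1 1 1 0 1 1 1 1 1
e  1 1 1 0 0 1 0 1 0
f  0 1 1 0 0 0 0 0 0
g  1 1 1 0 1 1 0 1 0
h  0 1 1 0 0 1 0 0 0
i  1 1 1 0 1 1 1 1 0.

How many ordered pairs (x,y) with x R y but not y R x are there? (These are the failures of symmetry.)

36

Enumerating: (a,b), (a,c), (a,f), (a,h), (c,b), (d,a), (d,b), (d,c), (d,e), (d,f), (d,g), (d,h), … and 24 more.
Total: 36.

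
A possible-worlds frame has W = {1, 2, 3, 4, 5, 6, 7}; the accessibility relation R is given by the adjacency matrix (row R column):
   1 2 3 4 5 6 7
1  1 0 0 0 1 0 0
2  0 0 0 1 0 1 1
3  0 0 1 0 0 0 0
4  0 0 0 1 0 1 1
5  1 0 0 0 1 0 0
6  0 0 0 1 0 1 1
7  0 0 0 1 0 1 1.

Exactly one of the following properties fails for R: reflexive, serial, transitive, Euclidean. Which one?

reflexive

Reflexive: no — 2 is not related to itself.
Serial: yes — every world has a successor (e.g. 1 R 1).
Transitive: yes — every two-step R-path is closed by a direct edge.
Euclidean: yes — any two successors of a common world are R-related.
Only reflexive fails.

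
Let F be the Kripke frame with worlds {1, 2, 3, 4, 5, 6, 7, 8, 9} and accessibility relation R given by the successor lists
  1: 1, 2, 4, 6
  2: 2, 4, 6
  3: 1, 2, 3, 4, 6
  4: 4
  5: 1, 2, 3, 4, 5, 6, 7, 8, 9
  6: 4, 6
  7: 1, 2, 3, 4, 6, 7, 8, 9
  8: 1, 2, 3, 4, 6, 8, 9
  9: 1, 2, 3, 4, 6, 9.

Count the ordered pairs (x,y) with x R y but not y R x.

36

Enumerating: (1,2), (1,4), (1,6), (2,4), (2,6), (3,1), (3,2), (3,4), (3,6), (5,1), (5,2), (5,3), … and 24 more.
Total: 36.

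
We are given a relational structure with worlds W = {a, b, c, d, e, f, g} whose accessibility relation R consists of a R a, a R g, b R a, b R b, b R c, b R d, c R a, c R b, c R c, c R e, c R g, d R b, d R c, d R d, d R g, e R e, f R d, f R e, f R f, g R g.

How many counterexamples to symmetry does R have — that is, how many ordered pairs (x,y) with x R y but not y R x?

Enumerating: (a,g), (b,a), (c,a), (c,e), (c,g), (d,c), (d,g), (f,d), (f,e).

9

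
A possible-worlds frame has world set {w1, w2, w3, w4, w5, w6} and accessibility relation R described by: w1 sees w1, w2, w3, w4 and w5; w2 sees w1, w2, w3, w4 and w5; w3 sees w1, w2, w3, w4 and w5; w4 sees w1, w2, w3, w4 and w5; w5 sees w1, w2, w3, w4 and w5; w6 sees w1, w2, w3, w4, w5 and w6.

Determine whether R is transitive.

Transitive: yes — every two-step R-path is closed by a direct edge.

Yes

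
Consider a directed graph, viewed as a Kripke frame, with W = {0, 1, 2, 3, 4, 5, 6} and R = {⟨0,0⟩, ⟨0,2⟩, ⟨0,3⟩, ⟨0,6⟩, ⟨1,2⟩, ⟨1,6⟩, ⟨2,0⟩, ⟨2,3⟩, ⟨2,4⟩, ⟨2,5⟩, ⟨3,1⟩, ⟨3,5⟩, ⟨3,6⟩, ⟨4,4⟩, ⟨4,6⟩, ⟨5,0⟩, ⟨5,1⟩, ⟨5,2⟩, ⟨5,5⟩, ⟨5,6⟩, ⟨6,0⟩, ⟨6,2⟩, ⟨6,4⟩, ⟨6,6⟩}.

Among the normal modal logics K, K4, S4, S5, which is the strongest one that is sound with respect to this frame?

Transitive (axiom 4): no — 0 R 2 and 2 R 4, but not 0 R 4.
Reflexive (axiom T): no — 1 is not related to itself.
Euclidean (axiom 5): no — 0 R 2 and 0 R 6, but not 2 R 6.
So F validates K; K4 would additionally require R to be transitive. The strongest is K.

K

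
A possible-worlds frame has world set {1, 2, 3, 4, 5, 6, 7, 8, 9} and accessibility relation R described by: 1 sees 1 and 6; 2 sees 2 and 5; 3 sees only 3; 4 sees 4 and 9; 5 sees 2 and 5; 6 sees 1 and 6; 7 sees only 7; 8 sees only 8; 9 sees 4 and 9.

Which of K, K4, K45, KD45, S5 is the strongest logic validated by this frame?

S5

Transitive (axiom 4): yes — every two-step R-path is closed by a direct edge.
Euclidean (axiom 5): yes — any two successors of a common world are R-related.
Serial (axiom D): yes — every world has a successor (e.g. 1 R 1).
Reflexive (axiom T): yes — every world is R-related to itself.
So F validates K, K4, K45, KD45, S5. The strongest is S5.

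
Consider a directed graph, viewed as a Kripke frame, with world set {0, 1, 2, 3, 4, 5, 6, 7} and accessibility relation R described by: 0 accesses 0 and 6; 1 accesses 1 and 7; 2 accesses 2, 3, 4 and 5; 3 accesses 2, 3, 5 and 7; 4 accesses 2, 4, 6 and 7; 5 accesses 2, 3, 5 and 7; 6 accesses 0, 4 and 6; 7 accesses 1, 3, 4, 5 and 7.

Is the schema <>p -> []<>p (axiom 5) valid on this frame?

No

The schema 5 characterises exactly the Euclidean frames.
Euclidean: no — 2 R 3 and 2 R 4, but not 3 R 4.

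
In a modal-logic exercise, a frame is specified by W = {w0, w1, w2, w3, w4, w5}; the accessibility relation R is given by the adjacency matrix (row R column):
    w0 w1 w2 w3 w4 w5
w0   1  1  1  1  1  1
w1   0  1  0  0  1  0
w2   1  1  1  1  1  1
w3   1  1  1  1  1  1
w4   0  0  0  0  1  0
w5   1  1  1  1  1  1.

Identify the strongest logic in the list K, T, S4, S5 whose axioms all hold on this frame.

Reflexive (axiom T): yes — every world is R-related to itself.
Transitive (axiom 4): yes — every two-step R-path is closed by a direct edge.
Euclidean (axiom 5): no — w0 R w1 and w0 R w2, but not w1 R w2.
So F validates K, T, S4; S5 would additionally require R to be Euclidean. The strongest is S4.

S4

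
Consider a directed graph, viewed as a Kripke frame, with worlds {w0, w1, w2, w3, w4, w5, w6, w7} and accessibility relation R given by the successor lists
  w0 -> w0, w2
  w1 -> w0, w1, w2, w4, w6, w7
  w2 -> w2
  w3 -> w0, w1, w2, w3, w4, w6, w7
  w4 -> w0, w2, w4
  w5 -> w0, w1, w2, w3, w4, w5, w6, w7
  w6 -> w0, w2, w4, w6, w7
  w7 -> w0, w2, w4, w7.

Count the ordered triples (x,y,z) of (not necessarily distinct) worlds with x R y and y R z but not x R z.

0

R is transitive; there are no such tuples.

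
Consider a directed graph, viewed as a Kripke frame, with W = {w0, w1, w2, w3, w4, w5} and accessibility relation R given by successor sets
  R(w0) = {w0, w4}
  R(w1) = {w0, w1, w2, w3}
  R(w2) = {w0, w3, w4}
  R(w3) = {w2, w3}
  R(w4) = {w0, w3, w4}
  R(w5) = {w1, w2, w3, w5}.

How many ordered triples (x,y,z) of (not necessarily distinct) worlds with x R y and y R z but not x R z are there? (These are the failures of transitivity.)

10

Enumerating: (w0,w4,w3), (w1,w0,w4), (w1,w2,w4), (w2,w3,w2), (w3,w2,w0), (w3,w2,w4), (w4,w3,w2), (w5,w1,w0), (w5,w2,w0), (w5,w2,w4).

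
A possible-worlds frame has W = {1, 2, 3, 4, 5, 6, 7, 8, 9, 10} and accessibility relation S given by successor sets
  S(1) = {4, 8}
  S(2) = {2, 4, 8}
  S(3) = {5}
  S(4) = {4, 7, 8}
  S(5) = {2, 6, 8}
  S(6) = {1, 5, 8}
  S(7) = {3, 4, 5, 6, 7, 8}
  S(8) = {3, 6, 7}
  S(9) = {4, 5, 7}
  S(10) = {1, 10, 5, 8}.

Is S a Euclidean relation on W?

Euclidean: no — 1 S 8 and 1 S 4, but not 8 S 4.

No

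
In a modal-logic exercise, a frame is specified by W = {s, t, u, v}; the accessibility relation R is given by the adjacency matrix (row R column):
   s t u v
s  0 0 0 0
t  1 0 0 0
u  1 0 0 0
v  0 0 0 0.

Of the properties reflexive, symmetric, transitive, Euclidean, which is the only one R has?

Reflexive: no — s is not related to itself.
Symmetric: no — t R s but not s R t.
Transitive: yes — every two-step R-path is closed by a direct edge.
Euclidean: no — t R s and t R s, but not s R s.
Only transitive holds.

transitive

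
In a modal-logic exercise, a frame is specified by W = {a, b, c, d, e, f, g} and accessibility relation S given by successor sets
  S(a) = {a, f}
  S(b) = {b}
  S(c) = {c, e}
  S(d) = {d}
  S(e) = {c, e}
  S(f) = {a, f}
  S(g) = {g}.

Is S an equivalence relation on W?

Yes

Reflexive: yes — every world is S-related to itself.
Symmetric: yes — every pair in S has its reverse in S.
Transitive: yes — every two-step S-path is closed by a direct edge.
So S is an equivalence relation.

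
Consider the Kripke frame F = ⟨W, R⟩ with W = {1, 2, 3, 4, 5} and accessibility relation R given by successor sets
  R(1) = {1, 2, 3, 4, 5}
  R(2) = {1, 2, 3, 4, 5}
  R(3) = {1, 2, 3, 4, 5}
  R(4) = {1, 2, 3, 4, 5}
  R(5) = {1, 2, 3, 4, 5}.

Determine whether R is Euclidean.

Euclidean: yes — any two successors of a common world are R-related.

Yes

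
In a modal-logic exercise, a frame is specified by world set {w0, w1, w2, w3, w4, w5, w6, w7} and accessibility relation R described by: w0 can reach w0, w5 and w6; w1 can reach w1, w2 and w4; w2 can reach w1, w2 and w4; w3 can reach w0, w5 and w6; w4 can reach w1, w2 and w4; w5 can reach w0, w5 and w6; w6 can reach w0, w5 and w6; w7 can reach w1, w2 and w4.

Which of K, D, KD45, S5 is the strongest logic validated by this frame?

Serial (axiom D): yes — every world has a successor (e.g. w0 R w0).
Euclidean (axiom 5): yes — any two successors of a common world are R-related.
Transitive (axiom 4): yes — every two-step R-path is closed by a direct edge.
Reflexive (axiom T): no — w3 is not related to itself.
So F validates K, D, KD45; S5 would additionally require R to be reflexive. The strongest is KD45.

KD45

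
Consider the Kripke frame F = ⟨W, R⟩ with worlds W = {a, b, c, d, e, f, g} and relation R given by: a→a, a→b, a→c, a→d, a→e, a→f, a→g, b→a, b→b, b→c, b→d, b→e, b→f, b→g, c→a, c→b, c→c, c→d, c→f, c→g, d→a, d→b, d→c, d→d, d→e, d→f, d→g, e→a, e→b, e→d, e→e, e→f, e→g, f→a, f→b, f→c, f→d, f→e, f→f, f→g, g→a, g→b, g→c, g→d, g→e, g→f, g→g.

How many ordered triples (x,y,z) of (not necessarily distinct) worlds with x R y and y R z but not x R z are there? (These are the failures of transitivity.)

10

Enumerating: (c,a,e), (c,b,e), (c,d,e), (c,f,e), (c,g,e), (e,a,c), (e,b,c), (e,d,c), (e,f,c), (e,g,c).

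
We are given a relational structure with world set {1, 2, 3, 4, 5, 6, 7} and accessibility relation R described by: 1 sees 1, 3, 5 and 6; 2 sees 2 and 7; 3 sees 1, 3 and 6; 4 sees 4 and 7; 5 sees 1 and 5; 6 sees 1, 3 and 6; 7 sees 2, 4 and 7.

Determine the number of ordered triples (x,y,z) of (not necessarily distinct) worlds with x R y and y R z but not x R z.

Enumerating: (2,7,4), (3,1,5), (4,7,2), (5,1,3), (5,1,6), (6,1,5).

6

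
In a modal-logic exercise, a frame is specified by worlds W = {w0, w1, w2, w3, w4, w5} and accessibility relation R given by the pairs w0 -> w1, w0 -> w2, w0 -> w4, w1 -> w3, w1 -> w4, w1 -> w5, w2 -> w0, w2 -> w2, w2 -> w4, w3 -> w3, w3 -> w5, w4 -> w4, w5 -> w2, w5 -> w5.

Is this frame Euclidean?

No

Euclidean: no — w0 R w1 and w0 R w2, but not w1 R w2.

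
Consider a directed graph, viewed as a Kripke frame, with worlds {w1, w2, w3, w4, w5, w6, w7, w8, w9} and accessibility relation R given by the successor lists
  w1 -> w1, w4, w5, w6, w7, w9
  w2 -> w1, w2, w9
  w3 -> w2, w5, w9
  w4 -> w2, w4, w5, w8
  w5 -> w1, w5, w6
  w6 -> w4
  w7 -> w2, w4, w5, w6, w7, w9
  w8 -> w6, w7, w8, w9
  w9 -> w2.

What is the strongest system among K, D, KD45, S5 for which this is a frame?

D

Serial (axiom D): yes — every world has a successor (e.g. w1 R w1).
Euclidean (axiom 5): no — w1 R w4 and w1 R w6, but not w4 R w6.
Transitive (axiom 4): no — w1 R w4 and w4 R w2, but not w1 R w2.
Reflexive (axiom T): no — w3 is not related to itself.
So F validates K, D; KD45 would additionally require R to be Euclidean and transitive. The strongest is D.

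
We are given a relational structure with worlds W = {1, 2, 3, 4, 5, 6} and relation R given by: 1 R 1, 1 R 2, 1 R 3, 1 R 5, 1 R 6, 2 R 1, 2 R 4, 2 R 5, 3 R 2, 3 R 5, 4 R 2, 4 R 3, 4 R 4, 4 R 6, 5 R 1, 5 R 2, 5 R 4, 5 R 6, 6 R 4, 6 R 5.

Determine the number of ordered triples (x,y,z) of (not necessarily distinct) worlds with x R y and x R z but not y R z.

Enumerating: (1,2,2), (1,2,3), (1,2,6), (1,3,1), (1,3,3), (1,3,6), (1,5,3), (1,5,5), (1,6,1), (1,6,2), (1,6,3), (1,6,6), … and 24 more.
Total: 36.

36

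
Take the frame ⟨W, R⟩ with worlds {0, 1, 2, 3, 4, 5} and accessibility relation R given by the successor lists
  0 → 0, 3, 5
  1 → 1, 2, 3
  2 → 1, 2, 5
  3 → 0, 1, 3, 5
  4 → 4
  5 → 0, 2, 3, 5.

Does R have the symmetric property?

Symmetric: yes — every pair in R has its reverse in R.

Yes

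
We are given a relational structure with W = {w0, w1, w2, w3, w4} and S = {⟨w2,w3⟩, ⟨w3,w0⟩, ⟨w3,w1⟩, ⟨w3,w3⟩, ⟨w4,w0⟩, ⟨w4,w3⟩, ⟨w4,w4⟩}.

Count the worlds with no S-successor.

2

Enumerating: w0, w1.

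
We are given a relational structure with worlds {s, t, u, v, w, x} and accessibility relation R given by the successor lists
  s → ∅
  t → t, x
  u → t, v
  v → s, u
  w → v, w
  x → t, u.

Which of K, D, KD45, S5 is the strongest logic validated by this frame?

K

Serial (axiom D): no — s has no R-successor.
Euclidean (axiom 5): no — u R t and u R v, but not t R v.
Transitive (axiom 4): no — t R x and x R u, but not t R u.
Reflexive (axiom T): no — s is not related to itself.
So F validates K; D would additionally require R to be serial. The strongest is K.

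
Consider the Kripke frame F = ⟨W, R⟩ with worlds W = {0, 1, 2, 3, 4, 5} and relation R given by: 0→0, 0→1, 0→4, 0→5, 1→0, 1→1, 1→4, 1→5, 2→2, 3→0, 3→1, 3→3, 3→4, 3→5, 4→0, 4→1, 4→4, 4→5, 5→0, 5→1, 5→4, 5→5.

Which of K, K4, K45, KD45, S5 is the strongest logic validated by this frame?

K4

Transitive (axiom 4): yes — every two-step R-path is closed by a direct edge.
Euclidean (axiom 5): no — 3 R 0 and 3 R 3, but not 0 R 3.
Serial (axiom D): yes — every world has a successor (e.g. 0 R 0).
Reflexive (axiom T): yes — every world is R-related to itself.
So F validates K, K4; K45 would additionally require R to be Euclidean. The strongest is K4.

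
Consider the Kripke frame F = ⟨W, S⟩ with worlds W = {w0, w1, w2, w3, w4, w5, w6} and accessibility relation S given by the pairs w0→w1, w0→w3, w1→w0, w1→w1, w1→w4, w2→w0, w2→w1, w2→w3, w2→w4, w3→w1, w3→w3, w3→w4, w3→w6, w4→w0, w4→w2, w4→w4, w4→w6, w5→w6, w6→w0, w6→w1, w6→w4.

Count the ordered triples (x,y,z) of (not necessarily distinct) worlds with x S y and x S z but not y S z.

Enumerating: (w0,w1,w3), (w1,w0,w0), (w1,w0,w4), (w1,w4,w1), (w2,w0,w0), (w2,w0,w4), (w2,w1,w3), (w2,w3,w0), (w2,w4,w1), (w2,w4,w3), (w3,w1,w3), (w3,w1,w6), … and 16 more.
Total: 28.

28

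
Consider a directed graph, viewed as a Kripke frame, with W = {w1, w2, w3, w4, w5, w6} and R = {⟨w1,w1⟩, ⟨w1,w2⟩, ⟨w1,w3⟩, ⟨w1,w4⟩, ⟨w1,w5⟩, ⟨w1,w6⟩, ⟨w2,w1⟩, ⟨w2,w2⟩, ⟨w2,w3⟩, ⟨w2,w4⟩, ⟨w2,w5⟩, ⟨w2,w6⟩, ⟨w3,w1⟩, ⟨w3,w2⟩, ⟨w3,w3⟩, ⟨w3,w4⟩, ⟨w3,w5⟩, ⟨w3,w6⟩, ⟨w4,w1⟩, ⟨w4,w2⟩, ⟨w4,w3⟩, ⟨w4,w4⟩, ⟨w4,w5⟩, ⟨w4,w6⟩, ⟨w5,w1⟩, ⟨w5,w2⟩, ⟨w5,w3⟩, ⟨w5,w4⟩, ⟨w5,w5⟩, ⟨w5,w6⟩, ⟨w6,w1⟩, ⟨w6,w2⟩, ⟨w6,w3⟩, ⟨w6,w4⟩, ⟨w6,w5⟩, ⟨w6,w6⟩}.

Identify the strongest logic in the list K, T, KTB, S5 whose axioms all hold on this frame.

S5

Reflexive (axiom T): yes — every world is R-related to itself.
Symmetric (axiom B): yes — every pair in R has its reverse in R.
Euclidean (axiom 5): yes — any two successors of a common world are R-related.
So F validates K, T, KTB, S5. The strongest is S5.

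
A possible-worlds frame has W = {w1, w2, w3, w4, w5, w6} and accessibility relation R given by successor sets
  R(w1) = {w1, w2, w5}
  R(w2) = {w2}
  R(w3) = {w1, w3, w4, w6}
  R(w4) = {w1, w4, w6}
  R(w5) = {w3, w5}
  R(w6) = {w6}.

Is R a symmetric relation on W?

No

Symmetric: no — w1 R w2 but not w2 R w1.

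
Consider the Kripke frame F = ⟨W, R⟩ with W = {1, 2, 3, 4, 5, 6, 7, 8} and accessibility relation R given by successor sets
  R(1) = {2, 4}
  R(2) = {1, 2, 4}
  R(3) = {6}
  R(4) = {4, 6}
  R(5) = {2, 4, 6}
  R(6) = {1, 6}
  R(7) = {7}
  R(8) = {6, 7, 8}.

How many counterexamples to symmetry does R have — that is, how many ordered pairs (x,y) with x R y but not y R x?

Enumerating: (1,4), (2,4), (3,6), (4,6), (5,2), (5,4), (5,6), (6,1), (8,6), (8,7).

10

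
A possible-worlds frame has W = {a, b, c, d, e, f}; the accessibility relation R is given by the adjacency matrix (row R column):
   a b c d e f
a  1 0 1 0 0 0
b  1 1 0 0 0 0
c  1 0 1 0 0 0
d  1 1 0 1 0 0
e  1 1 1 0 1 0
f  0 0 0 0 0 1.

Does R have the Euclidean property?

No

Euclidean: no — d R a and d R b, but not a R b.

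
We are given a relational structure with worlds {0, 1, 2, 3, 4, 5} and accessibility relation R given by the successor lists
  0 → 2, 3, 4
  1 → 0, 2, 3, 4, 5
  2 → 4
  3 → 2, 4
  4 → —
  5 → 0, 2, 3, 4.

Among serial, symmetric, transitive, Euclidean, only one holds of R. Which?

Serial: no — 4 has no R-successor.
Symmetric: no — 0 R 2 but not 2 R 0.
Transitive: yes — every two-step R-path is closed by a direct edge.
Euclidean: no — 0 R 2 and 0 R 3, but not 2 R 3.
Only transitive holds.

transitive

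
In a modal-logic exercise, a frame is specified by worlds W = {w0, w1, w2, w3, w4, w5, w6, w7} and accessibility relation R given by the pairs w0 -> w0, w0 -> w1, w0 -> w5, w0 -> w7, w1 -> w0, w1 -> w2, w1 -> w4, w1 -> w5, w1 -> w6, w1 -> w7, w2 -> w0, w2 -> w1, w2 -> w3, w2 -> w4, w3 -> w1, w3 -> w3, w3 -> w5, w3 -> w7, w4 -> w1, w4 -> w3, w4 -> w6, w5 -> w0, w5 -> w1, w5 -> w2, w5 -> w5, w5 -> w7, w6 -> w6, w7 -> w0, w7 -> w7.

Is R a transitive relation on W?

No

Transitive: no — w0 R w1 and w1 R w2, but not w0 R w2.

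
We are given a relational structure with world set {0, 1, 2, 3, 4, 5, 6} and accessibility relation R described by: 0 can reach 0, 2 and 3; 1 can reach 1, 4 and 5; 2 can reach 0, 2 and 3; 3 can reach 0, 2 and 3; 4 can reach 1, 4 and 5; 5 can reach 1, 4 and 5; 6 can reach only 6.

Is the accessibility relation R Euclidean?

Yes

Euclidean: yes — any two successors of a common world are R-related.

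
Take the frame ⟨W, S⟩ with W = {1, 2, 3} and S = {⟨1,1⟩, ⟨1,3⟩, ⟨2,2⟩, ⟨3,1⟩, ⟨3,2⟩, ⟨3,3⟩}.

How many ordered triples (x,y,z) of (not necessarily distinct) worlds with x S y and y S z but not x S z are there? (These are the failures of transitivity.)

Enumerating: (1,3,2).

1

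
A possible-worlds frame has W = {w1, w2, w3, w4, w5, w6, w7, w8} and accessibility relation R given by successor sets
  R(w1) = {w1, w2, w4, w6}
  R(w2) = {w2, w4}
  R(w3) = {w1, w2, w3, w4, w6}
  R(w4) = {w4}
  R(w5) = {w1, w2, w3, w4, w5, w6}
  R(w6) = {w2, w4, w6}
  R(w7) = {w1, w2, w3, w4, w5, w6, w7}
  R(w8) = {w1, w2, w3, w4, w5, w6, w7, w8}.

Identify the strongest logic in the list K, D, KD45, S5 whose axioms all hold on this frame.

D

Serial (axiom D): yes — every world has a successor (e.g. w1 R w1).
Euclidean (axiom 5): no — w1 R w2 and w1 R w6, but not w2 R w6.
Transitive (axiom 4): yes — every two-step R-path is closed by a direct edge.
Reflexive (axiom T): yes — every world is R-related to itself.
So F validates K, D; KD45 would additionally require R to be Euclidean. The strongest is D.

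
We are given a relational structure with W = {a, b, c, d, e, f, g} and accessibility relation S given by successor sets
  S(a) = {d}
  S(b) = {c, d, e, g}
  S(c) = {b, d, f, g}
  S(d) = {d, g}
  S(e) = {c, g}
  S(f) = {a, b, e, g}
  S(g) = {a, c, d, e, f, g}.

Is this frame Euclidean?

No

Euclidean: no — b S c and b S e, but not c S e.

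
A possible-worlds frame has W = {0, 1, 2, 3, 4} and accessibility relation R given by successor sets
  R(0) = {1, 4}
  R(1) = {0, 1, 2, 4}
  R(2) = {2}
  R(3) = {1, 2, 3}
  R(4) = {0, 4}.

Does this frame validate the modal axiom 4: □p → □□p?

The schema 4 characterises exactly the transitive frames.
Transitive: no — 0 R 1 and 1 R 2, but not 0 R 2.

No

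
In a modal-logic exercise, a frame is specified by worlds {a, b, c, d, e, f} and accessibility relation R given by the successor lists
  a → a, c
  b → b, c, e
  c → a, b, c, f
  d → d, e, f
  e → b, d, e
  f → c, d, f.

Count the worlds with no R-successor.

R is serial; there are no such worlds.

0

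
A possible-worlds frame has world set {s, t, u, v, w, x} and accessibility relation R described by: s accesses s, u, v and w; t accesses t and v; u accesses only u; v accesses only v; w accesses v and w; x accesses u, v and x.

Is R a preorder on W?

Reflexive: yes — every world is R-related to itself.
Transitive: yes — every two-step R-path is closed by a direct edge.
So R is a preorder.

Yes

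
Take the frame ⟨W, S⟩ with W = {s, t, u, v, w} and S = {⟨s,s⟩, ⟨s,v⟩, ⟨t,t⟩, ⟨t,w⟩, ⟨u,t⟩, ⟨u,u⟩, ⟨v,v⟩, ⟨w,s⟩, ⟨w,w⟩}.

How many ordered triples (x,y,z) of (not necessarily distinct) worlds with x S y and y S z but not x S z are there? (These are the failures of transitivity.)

Enumerating: (t,w,s), (u,t,w), (w,s,v).

3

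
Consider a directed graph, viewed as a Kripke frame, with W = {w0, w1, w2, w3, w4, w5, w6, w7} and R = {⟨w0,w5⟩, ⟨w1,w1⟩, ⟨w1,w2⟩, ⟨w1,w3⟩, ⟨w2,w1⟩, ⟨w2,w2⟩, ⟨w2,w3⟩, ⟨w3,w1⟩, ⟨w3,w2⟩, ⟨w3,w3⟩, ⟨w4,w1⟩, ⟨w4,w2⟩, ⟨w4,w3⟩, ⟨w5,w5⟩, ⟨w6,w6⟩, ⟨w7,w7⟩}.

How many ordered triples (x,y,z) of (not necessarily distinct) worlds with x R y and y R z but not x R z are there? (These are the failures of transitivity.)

R is transitive; there are no such tuples.

0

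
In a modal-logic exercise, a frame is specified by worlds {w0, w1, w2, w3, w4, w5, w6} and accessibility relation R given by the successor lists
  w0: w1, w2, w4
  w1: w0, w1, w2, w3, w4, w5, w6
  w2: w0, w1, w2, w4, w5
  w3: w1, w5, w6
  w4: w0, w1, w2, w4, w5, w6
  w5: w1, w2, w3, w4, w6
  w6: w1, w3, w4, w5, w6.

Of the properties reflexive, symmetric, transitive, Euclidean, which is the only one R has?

symmetric

Reflexive: no — w0 is not related to itself.
Symmetric: yes — every pair in R has its reverse in R.
Transitive: no — w0 R w1 and w1 R w3, but not w0 R w3.
Euclidean: no — w1 R w0 and w1 R w3, but not w0 R w3.
Only symmetric holds.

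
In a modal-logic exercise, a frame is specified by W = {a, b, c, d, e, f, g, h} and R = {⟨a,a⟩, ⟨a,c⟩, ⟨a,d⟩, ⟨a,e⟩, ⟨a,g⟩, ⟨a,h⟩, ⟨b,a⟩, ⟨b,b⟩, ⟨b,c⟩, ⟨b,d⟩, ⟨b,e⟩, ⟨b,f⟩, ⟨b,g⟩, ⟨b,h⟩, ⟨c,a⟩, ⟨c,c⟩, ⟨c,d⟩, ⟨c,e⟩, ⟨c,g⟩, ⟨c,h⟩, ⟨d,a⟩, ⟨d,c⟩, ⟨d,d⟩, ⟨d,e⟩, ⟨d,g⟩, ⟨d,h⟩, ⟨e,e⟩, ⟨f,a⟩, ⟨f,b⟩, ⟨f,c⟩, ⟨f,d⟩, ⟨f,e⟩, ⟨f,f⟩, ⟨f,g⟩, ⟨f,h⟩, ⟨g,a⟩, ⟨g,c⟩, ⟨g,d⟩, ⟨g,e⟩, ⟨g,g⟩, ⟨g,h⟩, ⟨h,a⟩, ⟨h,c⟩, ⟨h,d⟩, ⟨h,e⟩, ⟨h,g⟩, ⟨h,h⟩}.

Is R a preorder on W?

Reflexive: yes — every world is R-related to itself.
Transitive: yes — every two-step R-path is closed by a direct edge.
So R is a preorder.

Yes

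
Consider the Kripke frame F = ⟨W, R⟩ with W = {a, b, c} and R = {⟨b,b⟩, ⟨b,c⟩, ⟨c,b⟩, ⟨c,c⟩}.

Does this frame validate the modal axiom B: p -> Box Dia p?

Yes

By correspondence theory, B is valid on a frame iff R is symmetric.
Symmetric: yes — every pair in R has its reverse in R.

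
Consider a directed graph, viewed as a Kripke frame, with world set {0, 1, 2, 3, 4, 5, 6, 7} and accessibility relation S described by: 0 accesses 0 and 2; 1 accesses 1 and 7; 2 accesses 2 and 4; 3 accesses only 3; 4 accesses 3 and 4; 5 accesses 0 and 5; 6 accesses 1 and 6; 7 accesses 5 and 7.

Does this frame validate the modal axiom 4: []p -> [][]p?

By correspondence theory, 4 is valid on a frame iff S is transitive.
Transitive: no — 0 S 2 and 2 S 4, but not 0 S 4.

No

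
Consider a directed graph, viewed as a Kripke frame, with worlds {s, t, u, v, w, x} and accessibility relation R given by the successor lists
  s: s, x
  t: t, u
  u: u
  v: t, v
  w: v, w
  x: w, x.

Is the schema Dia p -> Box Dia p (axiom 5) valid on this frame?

No

By correspondence theory, 5 is valid on a frame iff R is Euclidean.
Euclidean: no — s R x and s R s, but not x R s.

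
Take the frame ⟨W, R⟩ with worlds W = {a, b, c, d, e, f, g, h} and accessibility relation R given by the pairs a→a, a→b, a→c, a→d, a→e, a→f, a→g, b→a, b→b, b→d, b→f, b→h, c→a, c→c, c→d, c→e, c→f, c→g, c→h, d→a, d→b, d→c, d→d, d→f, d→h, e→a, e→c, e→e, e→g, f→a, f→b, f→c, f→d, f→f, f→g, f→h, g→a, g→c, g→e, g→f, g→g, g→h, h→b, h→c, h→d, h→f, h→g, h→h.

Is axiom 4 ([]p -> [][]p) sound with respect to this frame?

The schema 4 characterises exactly the transitive frames.
Transitive: no — a R b and b R h, but not a R h.

No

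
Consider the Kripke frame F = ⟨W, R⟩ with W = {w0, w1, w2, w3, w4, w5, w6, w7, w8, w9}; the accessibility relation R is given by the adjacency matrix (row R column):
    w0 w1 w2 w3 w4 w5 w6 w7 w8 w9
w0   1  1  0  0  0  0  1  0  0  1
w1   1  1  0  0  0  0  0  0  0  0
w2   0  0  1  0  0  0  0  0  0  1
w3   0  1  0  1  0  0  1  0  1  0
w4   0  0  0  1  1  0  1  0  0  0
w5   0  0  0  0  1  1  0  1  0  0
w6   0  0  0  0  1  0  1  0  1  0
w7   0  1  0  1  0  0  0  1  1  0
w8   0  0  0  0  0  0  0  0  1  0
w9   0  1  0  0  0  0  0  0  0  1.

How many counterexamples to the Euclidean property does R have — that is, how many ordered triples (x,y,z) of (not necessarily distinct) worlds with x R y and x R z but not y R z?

Enumerating: (w0,w1,w6), (w0,w1,w9), (w0,w6,w0), (w0,w6,w1), (w0,w6,w9), (w0,w9,w0), (w0,w9,w6), (w2,w9,w2), (w3,w1,w3), (w3,w1,w6), (w3,w1,w8), (w3,w6,w1), … and 21 more.
Total: 33.

33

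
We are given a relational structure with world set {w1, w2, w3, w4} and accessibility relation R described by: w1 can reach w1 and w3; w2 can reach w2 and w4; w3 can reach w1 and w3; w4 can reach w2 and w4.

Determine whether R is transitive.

Yes

Transitive: yes — every two-step R-path is closed by a direct edge.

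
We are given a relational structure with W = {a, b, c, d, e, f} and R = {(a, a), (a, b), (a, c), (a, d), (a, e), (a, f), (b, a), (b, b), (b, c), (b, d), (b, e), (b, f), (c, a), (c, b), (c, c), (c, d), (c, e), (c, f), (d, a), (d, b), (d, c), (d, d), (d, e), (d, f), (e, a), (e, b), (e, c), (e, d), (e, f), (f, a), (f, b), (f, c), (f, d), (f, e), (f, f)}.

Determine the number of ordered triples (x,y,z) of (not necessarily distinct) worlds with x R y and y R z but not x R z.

Enumerating: (e,a,e), (e,b,e), (e,c,e), (e,d,e), (e,f,e).

5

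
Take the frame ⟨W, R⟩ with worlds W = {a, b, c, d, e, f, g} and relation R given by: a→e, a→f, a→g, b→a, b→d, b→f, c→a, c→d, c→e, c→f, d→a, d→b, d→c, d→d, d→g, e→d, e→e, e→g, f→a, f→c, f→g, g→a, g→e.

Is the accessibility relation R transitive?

No

Transitive: no — a R e and e R d, but not a R d.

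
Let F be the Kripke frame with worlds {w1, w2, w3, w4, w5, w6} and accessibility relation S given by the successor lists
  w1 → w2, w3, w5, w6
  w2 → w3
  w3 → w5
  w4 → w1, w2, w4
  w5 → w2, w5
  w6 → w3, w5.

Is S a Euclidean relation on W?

Euclidean: no — w1 S w2 and w1 S w5, but not w2 S w5.

No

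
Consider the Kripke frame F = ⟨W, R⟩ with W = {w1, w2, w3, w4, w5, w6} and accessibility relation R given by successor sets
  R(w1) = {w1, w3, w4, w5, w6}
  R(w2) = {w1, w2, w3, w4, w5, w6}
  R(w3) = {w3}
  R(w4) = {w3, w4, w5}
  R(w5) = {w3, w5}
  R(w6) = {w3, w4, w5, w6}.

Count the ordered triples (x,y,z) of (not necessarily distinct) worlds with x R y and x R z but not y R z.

35

Enumerating: (w1,w3,w1), (w1,w3,w4), (w1,w3,w5), (w1,w3,w6), (w1,w4,w1), (w1,w4,w6), (w1,w5,w1), (w1,w5,w4), (w1,w5,w6), (w1,w6,w1), (w2,w1,w2), (w2,w3,w1), … and 23 more.
Total: 35.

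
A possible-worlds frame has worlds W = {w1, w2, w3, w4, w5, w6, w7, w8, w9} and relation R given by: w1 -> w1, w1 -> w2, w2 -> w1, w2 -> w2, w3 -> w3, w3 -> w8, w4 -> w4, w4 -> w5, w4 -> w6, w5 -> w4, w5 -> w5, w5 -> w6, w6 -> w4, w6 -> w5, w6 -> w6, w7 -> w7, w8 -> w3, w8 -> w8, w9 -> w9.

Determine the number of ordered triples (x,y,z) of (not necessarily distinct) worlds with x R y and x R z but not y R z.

R is Euclidean; there are no such tuples.

0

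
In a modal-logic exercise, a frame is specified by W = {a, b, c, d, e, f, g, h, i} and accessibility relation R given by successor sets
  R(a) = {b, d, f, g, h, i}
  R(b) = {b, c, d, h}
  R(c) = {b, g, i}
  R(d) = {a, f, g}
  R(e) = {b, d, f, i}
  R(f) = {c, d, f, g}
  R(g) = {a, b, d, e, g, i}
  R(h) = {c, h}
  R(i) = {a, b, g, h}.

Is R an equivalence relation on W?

Reflexive: no — a is not related to itself.
Symmetric: no — a R b but not b R a.
Transitive: no — a R b and b R c, but not a R c.
So R is not an equivalence relation.

No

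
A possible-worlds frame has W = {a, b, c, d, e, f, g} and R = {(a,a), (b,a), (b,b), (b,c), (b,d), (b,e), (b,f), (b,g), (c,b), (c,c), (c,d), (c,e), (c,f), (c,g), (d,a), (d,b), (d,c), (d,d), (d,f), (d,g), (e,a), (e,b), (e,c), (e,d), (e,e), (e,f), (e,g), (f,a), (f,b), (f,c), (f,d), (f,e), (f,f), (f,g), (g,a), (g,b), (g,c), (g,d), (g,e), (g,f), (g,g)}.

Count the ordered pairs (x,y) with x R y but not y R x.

6

Enumerating: (b,a), (d,a), (e,a), (e,d), (f,a), (g,a).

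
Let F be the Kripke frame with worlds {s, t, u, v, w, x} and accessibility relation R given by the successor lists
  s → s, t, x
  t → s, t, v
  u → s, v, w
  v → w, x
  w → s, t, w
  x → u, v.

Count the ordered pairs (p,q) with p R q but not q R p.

9

Enumerating: (s,x), (t,v), (u,s), (u,v), (u,w), (v,w), (w,s), (w,t), (x,u).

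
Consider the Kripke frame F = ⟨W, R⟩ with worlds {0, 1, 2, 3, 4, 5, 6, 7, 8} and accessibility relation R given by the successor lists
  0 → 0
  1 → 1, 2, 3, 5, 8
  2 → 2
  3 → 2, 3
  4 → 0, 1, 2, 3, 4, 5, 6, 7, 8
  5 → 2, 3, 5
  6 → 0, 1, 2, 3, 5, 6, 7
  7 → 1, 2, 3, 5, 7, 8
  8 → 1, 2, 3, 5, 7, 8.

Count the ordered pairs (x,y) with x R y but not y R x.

27

Enumerating: (1,2), (1,3), (1,5), (3,2), (4,0), (4,1), (4,2), (4,3), (4,5), (4,6), (4,7), (4,8), … and 15 more.
Total: 27.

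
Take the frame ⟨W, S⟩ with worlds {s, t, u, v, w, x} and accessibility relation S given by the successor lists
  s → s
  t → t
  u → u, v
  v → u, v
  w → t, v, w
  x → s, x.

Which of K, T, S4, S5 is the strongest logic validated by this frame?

T

Reflexive (axiom T): yes — every world is S-related to itself.
Transitive (axiom 4): no — w S v and v S u, but not w S u.
Euclidean (axiom 5): no — w S t and w S v, but not t S v.
So F validates K, T; S4 would additionally require S to be transitive. The strongest is T.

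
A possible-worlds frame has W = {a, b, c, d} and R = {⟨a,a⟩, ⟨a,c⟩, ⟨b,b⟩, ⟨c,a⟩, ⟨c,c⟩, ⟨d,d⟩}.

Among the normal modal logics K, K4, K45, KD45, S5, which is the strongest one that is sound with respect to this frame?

Transitive (axiom 4): yes — every two-step R-path is closed by a direct edge.
Euclidean (axiom 5): yes — any two successors of a common world are R-related.
Serial (axiom D): yes — every world has a successor (e.g. a R a).
Reflexive (axiom T): yes — every world is R-related to itself.
So F validates K, K4, K45, KD45, S5. The strongest is S5.

S5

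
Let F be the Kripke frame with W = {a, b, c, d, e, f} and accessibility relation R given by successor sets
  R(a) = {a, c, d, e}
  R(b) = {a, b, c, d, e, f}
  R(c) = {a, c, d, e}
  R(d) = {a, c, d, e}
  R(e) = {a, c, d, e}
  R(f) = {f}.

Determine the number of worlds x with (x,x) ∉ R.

R is reflexive; there are no such worlds.

0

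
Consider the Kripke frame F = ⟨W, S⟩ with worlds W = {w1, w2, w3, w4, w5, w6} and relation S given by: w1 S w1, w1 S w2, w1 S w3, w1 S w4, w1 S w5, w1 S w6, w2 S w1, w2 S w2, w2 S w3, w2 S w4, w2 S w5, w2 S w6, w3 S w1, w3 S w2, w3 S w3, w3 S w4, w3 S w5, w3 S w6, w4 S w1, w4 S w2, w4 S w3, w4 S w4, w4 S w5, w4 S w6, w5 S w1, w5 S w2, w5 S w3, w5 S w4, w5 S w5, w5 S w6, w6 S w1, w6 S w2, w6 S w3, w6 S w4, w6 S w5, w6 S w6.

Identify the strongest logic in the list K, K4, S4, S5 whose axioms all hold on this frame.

Transitive (axiom 4): yes — every two-step S-path is closed by a direct edge.
Reflexive (axiom T): yes — every world is S-related to itself.
Euclidean (axiom 5): yes — any two successors of a common world are S-related.
So F validates K, K4, S4, S5. The strongest is S5.

S5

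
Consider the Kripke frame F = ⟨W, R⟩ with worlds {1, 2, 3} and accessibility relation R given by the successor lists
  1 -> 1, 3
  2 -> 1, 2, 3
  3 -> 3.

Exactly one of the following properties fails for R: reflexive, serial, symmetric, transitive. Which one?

Reflexive: yes — every world is R-related to itself.
Serial: yes — every world has a successor (e.g. 1 R 1).
Symmetric: no — 1 R 3 but not 3 R 1.
Transitive: yes — every two-step R-path is closed by a direct edge.
Only symmetric fails.

symmetric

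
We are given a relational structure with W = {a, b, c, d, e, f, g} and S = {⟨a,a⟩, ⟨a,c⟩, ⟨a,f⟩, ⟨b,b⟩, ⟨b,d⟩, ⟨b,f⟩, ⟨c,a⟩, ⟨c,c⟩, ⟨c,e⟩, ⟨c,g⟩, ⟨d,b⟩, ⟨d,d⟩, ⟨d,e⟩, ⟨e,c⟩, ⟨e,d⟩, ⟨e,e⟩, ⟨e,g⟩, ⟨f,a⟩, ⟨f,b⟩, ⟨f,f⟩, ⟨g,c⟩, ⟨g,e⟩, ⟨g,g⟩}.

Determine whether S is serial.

Yes

Serial: yes — every world has a successor (e.g. a S a).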